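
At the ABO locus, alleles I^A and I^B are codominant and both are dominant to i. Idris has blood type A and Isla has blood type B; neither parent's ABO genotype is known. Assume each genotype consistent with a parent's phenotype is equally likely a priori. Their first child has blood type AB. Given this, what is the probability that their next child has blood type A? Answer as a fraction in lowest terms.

5/36

Possible genotypes: Idris ∈ {I^A I^A, I^A i}; Isla ∈ {I^B I^B, I^B i}.
Weight each parental genotype pair by prior × P(type-AB child):
  I^A I^A × I^B I^B: posterior weight 4/9; P(next child type A) = 0.
  I^A I^A × I^B i: posterior weight 2/9; P(next child type A) = 1/2.
  I^A i × I^B I^B: posterior weight 2/9; P(next child type A) = 0.
  I^A i × I^B i: posterior weight 1/9; P(next child type A) = 1/4.
Weighted sum = 5/36.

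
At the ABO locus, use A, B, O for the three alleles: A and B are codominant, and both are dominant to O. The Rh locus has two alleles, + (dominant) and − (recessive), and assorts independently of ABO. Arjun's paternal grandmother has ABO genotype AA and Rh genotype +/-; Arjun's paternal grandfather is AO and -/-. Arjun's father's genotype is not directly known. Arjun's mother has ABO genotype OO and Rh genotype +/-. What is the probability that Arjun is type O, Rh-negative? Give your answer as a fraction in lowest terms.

3/32

Arjun's father's ABO genotype from AA × AO: 1/2 AA, 1/2 AO.
Crossing each possibility with the mother OO and summing P(type O): 1/2·0 + 1/2·1/2 = 1/4.
Similarly for Rh via the father's Rh distribution: P(Rh-) = 3/8.
Independent loci: 1/4 × 3/8 = 3/32.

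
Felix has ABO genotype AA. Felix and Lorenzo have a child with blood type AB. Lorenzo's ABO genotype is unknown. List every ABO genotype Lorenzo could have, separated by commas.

For each candidate genotype of Lorenzo, check whether crossing it with AA can produce every observed child phenotype.
  AA → possible child types {A} ✗
  AB → possible child types {A, AB} ✓
  AO → possible child types {A} ✗
  BB → possible child types {AB} ✓
  BO → possible child types {A, AB} ✓
  OO → possible child types {A} ✗

AB, BB, BO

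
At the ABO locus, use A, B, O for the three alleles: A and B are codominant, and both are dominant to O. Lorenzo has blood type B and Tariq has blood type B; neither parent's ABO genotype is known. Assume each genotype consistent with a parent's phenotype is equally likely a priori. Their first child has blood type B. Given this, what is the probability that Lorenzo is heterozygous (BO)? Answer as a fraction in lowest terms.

7/15

Possible genotypes: Lorenzo ∈ {BB, BO}; Tariq ∈ {BB, BO}.
Weight each parental genotype pair by prior × P(type-B child):
  BB × BB: posterior weight 4/15.
  BB × BO: posterior weight 4/15.
  BO × BB: posterior weight 4/15.
  BO × BO: posterior weight 1/5.
Sum the posterior weight over pairs where Lorenzo is BO: 7/15.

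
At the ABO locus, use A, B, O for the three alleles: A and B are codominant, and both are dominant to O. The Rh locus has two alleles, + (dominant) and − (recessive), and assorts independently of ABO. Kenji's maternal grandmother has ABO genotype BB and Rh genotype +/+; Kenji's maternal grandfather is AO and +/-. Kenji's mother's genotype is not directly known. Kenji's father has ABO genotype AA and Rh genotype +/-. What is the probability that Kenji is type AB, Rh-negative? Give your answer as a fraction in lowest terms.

Kenji's mother's ABO genotype from BB × AO: 1/2 AB, 1/2 BO.
Crossing each possibility with the father AA and summing P(type AB): 1/2·1/2 + 1/2·1/2 = 1/2.
Similarly for Rh via the mother's Rh distribution: P(Rh-) = 1/8.
Independent loci: 1/2 × 1/8 = 1/16.

1/16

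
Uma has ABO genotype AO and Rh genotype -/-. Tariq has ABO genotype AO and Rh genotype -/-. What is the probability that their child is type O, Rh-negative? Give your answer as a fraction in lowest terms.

1/4

ABO cross AO × AO → offspring phenotypes: 1/4 O, 3/4 A.
Rh cross -/- × -/- → 1 Rh-.
Independent loci: P(type O, Rh-negative) = 1/4 × 1 = 1/4.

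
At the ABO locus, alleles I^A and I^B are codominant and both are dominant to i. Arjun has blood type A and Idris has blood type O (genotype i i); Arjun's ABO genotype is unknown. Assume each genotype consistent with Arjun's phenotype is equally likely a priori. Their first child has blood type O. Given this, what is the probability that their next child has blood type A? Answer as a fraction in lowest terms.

1/2

Possible genotypes: Arjun ∈ {I^A I^A, I^A i}; Idris ∈ {i i}.
Weight each parental genotype pair by prior × P(type-O child):
  I^A i × i i: posterior weight 1; P(next child type A) = 1/2.
Weighted sum = 1/2.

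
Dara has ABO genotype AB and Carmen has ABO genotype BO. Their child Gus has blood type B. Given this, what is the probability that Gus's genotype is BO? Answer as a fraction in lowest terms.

Cross AB × BO → 1/4 AB, 1/4 AO, 1/4 BB, 1/4 BO.
Type-B genotypes among offspring: BB (1/4), BO (1/4); total 1/2.
P(BO | type B) = (1/4) / (1/2) = 1/2.

1/2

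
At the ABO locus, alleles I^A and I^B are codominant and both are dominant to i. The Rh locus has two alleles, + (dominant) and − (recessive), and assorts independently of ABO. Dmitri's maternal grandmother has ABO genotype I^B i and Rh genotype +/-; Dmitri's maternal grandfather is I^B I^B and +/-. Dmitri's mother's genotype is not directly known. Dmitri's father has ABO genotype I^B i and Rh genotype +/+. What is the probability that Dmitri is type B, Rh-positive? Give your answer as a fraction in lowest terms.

7/8

Dmitri's mother's ABO genotype from I^B i × I^B I^B: 1/2 I^B I^B, 1/2 I^B i.
Crossing each possibility with the father I^B i and summing P(type B): 1/2·1 + 1/2·3/4 = 7/8.
Similarly for Rh via the mother's Rh distribution: P(Rh+) = 1.
Independent loci: 7/8 × 1 = 7/8.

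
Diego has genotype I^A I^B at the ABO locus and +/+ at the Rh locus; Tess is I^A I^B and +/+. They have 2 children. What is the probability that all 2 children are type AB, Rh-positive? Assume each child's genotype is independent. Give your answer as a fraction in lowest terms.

ABO cross I^A I^B × I^A I^B → 1/4 A, 1/4 B, 1/2 AB.
Rh cross +/+ × +/+ → 1 Rh+; so P(type AB, Rh-positive) = 1/2 × 1 = 1/2 per child.
All 2 independent: (1/2)^2 = 1/4.

1/4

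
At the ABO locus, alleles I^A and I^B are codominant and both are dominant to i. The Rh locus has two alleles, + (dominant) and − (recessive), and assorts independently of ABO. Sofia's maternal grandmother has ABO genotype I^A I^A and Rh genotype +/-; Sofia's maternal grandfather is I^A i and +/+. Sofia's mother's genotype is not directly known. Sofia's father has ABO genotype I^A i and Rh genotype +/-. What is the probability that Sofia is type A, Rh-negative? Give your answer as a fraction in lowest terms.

Sofia's mother's ABO genotype from I^A I^A × I^A i: 1/2 I^A I^A, 1/2 I^A i.
Crossing each possibility with the father I^A i and summing P(type A): 1/2·1 + 1/2·3/4 = 7/8.
Similarly for Rh via the mother's Rh distribution: P(Rh-) = 1/8.
Independent loci: 7/8 × 1/8 = 7/64.

7/64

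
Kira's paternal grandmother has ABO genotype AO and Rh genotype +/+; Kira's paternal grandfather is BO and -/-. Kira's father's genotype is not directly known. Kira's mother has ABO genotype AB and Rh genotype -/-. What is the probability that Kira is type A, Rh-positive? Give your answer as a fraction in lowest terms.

Kira's father's ABO genotype from AO × BO: 1/4 AB, 1/4 AO, 1/4 BO, 1/4 OO.
Crossing each possibility with the mother AB and summing P(type A): 1/4·1/4 + 1/4·1/2 + 1/4·1/4 + 1/4·1/2 = 3/8.
Similarly for Rh via the father's Rh distribution: P(Rh+) = 1/2.
Independent loci: 3/8 × 1/2 = 3/16.

3/16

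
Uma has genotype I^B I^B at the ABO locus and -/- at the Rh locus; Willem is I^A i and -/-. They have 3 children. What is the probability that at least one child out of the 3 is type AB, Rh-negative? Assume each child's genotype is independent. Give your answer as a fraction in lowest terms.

7/8

ABO cross I^B I^B × I^A i → 1/2 B, 1/2 AB.
Rh cross -/- × -/- → 1 Rh-; so P(type AB, Rh-negative) = 1/2 × 1 = 1/2 per child.
P(none) = (1/2)^3 = 1/8; P(at least one) = 1 − 1/8 = 7/8.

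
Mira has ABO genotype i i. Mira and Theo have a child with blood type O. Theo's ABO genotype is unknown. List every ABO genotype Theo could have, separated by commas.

For each candidate genotype of Theo, check whether crossing it with i i can produce every observed child phenotype.
  I^A I^A → possible child types {A} ✗
  I^A I^B → possible child types {A, B} ✗
  I^A i → possible child types {O, A} ✓
  I^B I^B → possible child types {B} ✗
  I^B i → possible child types {O, B} ✓
  i i → possible child types {O} ✓

I^A i, I^B i, i i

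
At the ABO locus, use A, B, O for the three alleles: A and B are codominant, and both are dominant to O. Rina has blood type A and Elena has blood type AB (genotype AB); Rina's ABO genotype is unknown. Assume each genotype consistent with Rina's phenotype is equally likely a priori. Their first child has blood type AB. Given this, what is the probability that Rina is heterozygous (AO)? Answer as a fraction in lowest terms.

Possible genotypes: Rina ∈ {AA, AO}; Elena ∈ {AB}.
Weight each parental genotype pair by prior × P(type-AB child):
  AA × AB: posterior weight 2/3.
  AO × AB: posterior weight 1/3.
Sum the posterior weight over pairs where Rina is AO: 1/3.

1/3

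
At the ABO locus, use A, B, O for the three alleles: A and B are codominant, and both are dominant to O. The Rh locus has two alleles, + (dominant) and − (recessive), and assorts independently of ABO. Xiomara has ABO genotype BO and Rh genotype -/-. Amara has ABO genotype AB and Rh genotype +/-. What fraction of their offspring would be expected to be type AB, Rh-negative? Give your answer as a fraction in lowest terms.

1/8

ABO cross BO × AB → offspring phenotypes: 1/4 A, 1/2 B, 1/4 AB.
Rh cross -/- × +/- → 1/2 Rh+, 1/2 Rh-.
Independent loci: P(type AB, Rh-negative) = 1/4 × 1/2 = 1/8.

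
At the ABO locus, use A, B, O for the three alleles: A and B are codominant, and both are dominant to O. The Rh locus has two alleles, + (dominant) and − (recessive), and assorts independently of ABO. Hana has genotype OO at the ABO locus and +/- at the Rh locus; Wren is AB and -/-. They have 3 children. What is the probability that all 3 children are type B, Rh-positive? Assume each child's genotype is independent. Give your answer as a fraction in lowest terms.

1/64

ABO cross OO × AB → 1/2 A, 1/2 B.
Rh cross +/- × -/- → 1/2 Rh+, 1/2 Rh-; so P(type B, Rh-positive) = 1/2 × 1/2 = 1/4 per child.
All 3 independent: (1/4)^3 = 1/64.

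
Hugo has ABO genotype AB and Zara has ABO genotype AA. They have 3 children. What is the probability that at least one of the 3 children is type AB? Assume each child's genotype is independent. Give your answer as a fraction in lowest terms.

7/8

ABO cross AB × AA → 1/2 A, 1/2 AB.
So P(type AB) = 1/2 per child.
P(none) = (1/2)^3 = 1/8; P(at least one) = 1 − 1/8 = 7/8.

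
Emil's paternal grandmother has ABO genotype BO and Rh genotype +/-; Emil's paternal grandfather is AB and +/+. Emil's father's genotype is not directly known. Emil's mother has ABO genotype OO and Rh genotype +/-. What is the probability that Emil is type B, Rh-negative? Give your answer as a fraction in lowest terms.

1/16

Emil's father's ABO genotype from BO × AB: 1/4 AB, 1/4 AO, 1/4 BB, 1/4 BO.
Crossing each possibility with the mother OO and summing P(type B): 1/4·1/2 + 1/4·0 + 1/4·1 + 1/4·1/2 = 1/2.
Similarly for Rh via the father's Rh distribution: P(Rh-) = 1/8.
Independent loci: 1/2 × 1/8 = 1/16.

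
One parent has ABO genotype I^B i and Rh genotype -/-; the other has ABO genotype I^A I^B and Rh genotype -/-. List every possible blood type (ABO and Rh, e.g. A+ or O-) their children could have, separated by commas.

Gametes from I^B i × I^A I^B give offspring ABO genotypes I^A I^B, I^A i, I^B I^B, I^B i, i.e. phenotypes A, B, AB.
Rh cross -/- × -/- → phenotypes Rh-.
Combining independently: A-, B-, AB-.

A-, B-, AB-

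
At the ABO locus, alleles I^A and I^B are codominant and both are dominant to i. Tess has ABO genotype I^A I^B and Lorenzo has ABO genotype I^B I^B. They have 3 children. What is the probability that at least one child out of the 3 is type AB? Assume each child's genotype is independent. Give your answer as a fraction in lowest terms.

ABO cross I^A I^B × I^B I^B → 1/2 B, 1/2 AB.
So P(type AB) = 1/2 per child.
P(none) = (1/2)^3 = 1/8; P(at least one) = 1 − 1/8 = 7/8.

7/8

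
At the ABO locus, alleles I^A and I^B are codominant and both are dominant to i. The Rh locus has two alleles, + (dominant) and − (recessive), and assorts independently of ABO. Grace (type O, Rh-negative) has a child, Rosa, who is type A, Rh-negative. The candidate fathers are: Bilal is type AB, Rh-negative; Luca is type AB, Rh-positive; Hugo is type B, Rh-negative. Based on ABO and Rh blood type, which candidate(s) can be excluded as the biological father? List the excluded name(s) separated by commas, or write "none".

Hugo

A candidate is excluded only if no genotype consistent with his phenotype could produce a type A, Rh-negative child with a type O, Rh-negative mother.
Hugo (type B, Rh-): no genotype consistent with that phenotype can produce a type-A Rh- child with a type-O mother.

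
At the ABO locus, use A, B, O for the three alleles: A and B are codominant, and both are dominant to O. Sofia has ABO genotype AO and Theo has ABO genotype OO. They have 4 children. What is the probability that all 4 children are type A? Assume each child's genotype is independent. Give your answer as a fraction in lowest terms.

1/16

ABO cross AO × OO → 1/2 O, 1/2 A.
So P(type A) = 1/2 per child.
All 4 independent: (1/2)^4 = 1/16.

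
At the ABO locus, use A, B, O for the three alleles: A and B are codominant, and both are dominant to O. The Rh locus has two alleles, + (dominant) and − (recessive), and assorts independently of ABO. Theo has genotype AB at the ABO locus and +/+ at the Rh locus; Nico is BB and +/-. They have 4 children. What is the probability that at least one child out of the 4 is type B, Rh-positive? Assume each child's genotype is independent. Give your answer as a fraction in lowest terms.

15/16

ABO cross AB × BB → 1/2 B, 1/2 AB.
Rh cross +/+ × +/- → 1 Rh+; so P(type B, Rh-positive) = 1/2 × 1 = 1/2 per child.
P(none) = (1/2)^4 = 1/16; P(at least one) = 1 − 1/16 = 15/16.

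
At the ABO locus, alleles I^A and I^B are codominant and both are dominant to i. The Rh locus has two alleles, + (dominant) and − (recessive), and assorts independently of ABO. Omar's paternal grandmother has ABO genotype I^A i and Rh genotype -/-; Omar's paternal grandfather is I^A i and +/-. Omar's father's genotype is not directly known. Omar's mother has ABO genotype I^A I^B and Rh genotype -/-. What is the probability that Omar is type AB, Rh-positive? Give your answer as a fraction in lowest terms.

1/16

Omar's father's ABO genotype from I^A i × I^A i: 1/4 I^A I^A, 1/2 I^A i, 1/4 i i.
Crossing each possibility with the mother I^A I^B and summing P(type AB): 1/4·1/2 + 1/2·1/4 + 1/4·0 = 1/4.
Similarly for Rh via the father's Rh distribution: P(Rh+) = 1/4.
Independent loci: 1/4 × 1/4 = 1/16.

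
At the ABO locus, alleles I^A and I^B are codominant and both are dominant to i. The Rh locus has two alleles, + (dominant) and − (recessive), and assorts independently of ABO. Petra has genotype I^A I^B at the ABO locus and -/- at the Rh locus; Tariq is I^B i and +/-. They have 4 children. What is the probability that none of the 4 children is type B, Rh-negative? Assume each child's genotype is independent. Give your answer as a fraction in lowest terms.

81/256

ABO cross I^A I^B × I^B i → 1/4 A, 1/2 B, 1/4 AB.
Rh cross -/- × +/- → 1/2 Rh+, 1/2 Rh-; so P(type B, Rh-negative) = 1/2 × 1/2 = 1/4 per child.
P(not type B, Rh-negative) = 3/4 for one child; (3/4)^4 = 81/256.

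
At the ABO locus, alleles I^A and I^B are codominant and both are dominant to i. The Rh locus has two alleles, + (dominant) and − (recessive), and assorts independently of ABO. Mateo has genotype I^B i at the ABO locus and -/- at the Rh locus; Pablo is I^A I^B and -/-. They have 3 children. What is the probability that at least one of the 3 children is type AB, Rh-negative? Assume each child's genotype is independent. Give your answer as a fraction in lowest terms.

ABO cross I^B i × I^A I^B → 1/4 A, 1/2 B, 1/4 AB.
Rh cross -/- × -/- → 1 Rh-; so P(type AB, Rh-negative) = 1/4 × 1 = 1/4 per child.
P(none) = (3/4)^3 = 27/64; P(at least one) = 1 − 27/64 = 37/64.

37/64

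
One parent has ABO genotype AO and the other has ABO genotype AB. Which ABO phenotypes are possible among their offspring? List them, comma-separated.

Gametes from AO × AB give offspring ABO genotypes AA, AB, AO, BO, i.e. phenotypes A, B, AB.

A, B, AB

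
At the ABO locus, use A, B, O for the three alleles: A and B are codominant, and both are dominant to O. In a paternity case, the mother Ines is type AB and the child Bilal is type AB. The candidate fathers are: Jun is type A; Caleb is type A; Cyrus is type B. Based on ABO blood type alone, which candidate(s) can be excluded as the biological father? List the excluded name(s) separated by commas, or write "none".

A candidate is excluded only if no genotype consistent with his phenotype could produce a type AB child with a type AB mother.
Every candidate has at least one consistent genotype combination, so none can be excluded.

none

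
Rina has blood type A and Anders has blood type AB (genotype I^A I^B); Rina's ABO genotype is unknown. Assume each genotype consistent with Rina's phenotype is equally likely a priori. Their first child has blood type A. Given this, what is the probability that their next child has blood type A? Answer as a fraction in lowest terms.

1/2

Possible genotypes: Rina ∈ {I^A I^A, I^A i}; Anders ∈ {I^A I^B}.
Weight each parental genotype pair by prior × P(type-A child):
  I^A I^A × I^A I^B: posterior weight 1/2; P(next child type A) = 1/2.
  I^A i × I^A I^B: posterior weight 1/2; P(next child type A) = 1/2.
Weighted sum = 1/2.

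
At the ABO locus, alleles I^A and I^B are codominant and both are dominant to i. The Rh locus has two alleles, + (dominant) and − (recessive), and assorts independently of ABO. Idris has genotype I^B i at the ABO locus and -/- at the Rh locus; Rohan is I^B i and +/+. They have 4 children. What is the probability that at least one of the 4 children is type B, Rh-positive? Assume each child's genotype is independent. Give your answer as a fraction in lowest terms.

ABO cross I^B i × I^B i → 1/4 O, 3/4 B.
Rh cross -/- × +/+ → 1 Rh+; so P(type B, Rh-positive) = 3/4 × 1 = 3/4 per child.
P(none) = (1/4)^4 = 1/256; P(at least one) = 1 − 1/256 = 255/256.

255/256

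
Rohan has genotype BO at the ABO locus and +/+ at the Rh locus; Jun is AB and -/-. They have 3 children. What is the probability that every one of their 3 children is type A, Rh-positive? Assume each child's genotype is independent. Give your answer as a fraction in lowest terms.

1/64

ABO cross BO × AB → 1/4 A, 1/2 B, 1/4 AB.
Rh cross +/+ × -/- → 1 Rh+; so P(type A, Rh-positive) = 1/4 × 1 = 1/4 per child.
All 3 independent: (1/4)^3 = 1/64.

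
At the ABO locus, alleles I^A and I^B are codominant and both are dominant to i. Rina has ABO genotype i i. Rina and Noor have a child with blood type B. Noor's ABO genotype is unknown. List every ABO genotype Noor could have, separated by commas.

I^A I^B, I^B I^B, I^B i

For each candidate genotype of Noor, check whether crossing it with i i can produce every observed child phenotype.
  I^A I^A → possible child types {A} ✗
  I^A I^B → possible child types {A, B} ✓
  I^A i → possible child types {O, A} ✗
  I^B I^B → possible child types {B} ✓
  I^B i → possible child types {O, B} ✓
  i i → possible child types {O} ✗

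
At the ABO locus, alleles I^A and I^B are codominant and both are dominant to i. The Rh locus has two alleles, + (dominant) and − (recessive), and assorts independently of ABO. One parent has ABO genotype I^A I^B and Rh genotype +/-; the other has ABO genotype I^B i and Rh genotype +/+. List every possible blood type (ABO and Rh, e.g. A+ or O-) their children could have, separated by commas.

A+, B+, AB+

Gametes from I^A I^B × I^B i give offspring ABO genotypes I^A I^B, I^A i, I^B I^B, I^B i, i.e. phenotypes A, B, AB.
Rh cross +/- × +/+ → phenotypes Rh+.
Combining independently: A+, B+, AB+.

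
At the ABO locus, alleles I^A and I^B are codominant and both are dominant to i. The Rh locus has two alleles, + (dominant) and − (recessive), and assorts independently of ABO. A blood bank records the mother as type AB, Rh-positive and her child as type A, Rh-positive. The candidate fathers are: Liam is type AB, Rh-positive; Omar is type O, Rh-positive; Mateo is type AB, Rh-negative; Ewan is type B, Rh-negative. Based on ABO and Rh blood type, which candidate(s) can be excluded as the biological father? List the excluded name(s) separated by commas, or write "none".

A candidate is excluded only if no genotype consistent with his phenotype could produce a type A, Rh-positive child with a type AB, Rh-positive mother.
Every candidate has at least one consistent genotype combination, so none can be excluded.

none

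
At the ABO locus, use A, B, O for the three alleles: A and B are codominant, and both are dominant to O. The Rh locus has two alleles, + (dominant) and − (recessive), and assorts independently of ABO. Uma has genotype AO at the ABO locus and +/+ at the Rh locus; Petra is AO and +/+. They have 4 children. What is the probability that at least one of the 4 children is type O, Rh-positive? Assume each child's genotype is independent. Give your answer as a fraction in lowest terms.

ABO cross AO × AO → 1/4 O, 3/4 A.
Rh cross +/+ × +/+ → 1 Rh+; so P(type O, Rh-positive) = 1/4 × 1 = 1/4 per child.
P(none) = (3/4)^4 = 81/256; P(at least one) = 1 − 81/256 = 175/256.

175/256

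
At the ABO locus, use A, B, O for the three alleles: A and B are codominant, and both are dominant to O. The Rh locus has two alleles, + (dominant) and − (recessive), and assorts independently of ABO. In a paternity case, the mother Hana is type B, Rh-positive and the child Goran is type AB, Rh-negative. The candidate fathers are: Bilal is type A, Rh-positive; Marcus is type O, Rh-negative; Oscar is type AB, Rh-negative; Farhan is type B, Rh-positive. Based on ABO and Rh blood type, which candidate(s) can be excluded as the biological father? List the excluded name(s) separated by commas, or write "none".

Marcus, Farhan

A candidate is excluded only if no genotype consistent with his phenotype could produce a type AB, Rh-negative child with a type B, Rh-positive mother.
Marcus (type O, Rh-): no genotype consistent with that phenotype can produce a type-AB Rh- child with a type-B mother.
Farhan (type B, Rh+): no genotype consistent with that phenotype can produce a type-AB Rh- child with a type-B mother.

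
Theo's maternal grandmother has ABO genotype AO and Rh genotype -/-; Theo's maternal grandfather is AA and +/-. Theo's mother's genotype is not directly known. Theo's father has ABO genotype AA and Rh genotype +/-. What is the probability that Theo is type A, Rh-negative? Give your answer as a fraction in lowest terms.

3/8

Theo's mother's ABO genotype from AO × AA: 1/2 AA, 1/2 AO.
Crossing each possibility with the father AA and summing P(type A): 1/2·1 + 1/2·1 = 1.
Similarly for Rh via the mother's Rh distribution: P(Rh-) = 3/8.
Independent loci: 1 × 3/8 = 3/8.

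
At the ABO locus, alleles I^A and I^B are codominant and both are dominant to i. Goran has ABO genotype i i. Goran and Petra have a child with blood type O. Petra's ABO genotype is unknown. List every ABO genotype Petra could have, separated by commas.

For each candidate genotype of Petra, check whether crossing it with i i can produce every observed child phenotype.
  I^A I^A → possible child types {A} ✗
  I^A I^B → possible child types {A, B} ✗
  I^A i → possible child types {O, A} ✓
  I^B I^B → possible child types {B} ✗
  I^B i → possible child types {O, B} ✓
  i i → possible child types {O} ✓

I^A i, I^B i, i i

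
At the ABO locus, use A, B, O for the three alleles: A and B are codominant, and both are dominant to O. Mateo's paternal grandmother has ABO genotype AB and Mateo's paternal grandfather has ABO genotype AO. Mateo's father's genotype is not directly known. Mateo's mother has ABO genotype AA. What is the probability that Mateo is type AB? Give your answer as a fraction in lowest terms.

1/4

Mateo's father's ABO genotype from AB × AO: 1/4 AA, 1/4 AB, 1/4 AO, 1/4 BO.
Crossing each possibility with the mother AA and summing P(type AB): 1/4·0 + 1/4·1/2 + 1/4·0 + 1/4·1/2 = 1/4.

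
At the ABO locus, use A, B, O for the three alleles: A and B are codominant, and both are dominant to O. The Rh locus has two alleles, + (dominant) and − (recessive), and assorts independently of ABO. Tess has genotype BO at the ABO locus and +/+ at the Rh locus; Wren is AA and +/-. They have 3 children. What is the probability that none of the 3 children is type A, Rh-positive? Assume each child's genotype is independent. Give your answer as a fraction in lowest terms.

1/8

ABO cross BO × AA → 1/2 A, 1/2 AB.
Rh cross +/+ × +/- → 1 Rh+; so P(type A, Rh-positive) = 1/2 × 1 = 1/2 per child.
P(not type A, Rh-positive) = 1/2 for one child; (1/2)^3 = 1/8.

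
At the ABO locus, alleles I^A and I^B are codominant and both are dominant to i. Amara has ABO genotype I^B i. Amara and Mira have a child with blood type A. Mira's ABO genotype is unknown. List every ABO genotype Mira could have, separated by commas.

For each candidate genotype of Mira, check whether crossing it with I^B i can produce every observed child phenotype.
  I^A I^A → possible child types {A, AB} ✓
  I^A I^B → possible child types {A, B, AB} ✓
  I^A i → possible child types {O, A, B, AB} ✓
  I^B I^B → possible child types {B} ✗
  I^B i → possible child types {O, B} ✗
  i i → possible child types {O, B} ✗

I^A I^A, I^A I^B, I^A i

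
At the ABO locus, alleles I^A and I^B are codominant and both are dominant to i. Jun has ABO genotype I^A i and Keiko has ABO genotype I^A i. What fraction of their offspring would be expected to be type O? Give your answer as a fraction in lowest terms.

ABO cross I^A i × I^A i → offspring phenotypes: 1/4 O, 3/4 A.
So P(type O) = 1/4.

1/4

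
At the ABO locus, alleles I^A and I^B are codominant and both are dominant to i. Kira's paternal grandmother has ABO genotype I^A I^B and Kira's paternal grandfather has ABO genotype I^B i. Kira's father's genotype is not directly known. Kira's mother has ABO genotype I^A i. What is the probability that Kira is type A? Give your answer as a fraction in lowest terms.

3/8

Kira's father's ABO genotype from I^A I^B × I^B i: 1/4 I^A I^B, 1/4 I^A i, 1/4 I^B I^B, 1/4 I^B i.
Crossing each possibility with the mother I^A i and summing P(type A): 1/4·1/2 + 1/4·3/4 + 1/4·0 + 1/4·1/4 = 3/8.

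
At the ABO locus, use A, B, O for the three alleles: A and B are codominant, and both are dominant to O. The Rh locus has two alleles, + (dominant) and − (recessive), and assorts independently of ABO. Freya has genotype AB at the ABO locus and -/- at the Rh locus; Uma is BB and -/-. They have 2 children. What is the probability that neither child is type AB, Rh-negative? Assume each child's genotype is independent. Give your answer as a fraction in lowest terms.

ABO cross AB × BB → 1/2 B, 1/2 AB.
Rh cross -/- × -/- → 1 Rh-; so P(type AB, Rh-negative) = 1/2 × 1 = 1/2 per child.
P(not type AB, Rh-negative) = 1/2 for one child; (1/2)^2 = 1/4.

1/4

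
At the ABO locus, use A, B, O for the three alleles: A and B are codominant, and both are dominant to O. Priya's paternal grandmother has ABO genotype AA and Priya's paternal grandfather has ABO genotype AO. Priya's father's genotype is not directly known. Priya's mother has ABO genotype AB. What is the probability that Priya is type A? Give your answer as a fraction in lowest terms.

1/2

Priya's father's ABO genotype from AA × AO: 1/2 AA, 1/2 AO.
Crossing each possibility with the mother AB and summing P(type A): 1/2·1/2 + 1/2·1/2 = 1/2.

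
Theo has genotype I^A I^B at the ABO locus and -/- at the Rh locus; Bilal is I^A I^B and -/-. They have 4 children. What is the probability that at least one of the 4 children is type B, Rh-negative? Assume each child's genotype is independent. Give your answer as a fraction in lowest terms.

ABO cross I^A I^B × I^A I^B → 1/4 A, 1/4 B, 1/2 AB.
Rh cross -/- × -/- → 1 Rh-; so P(type B, Rh-negative) = 1/4 × 1 = 1/4 per child.
P(none) = (3/4)^4 = 81/256; P(at least one) = 1 − 81/256 = 175/256.

175/256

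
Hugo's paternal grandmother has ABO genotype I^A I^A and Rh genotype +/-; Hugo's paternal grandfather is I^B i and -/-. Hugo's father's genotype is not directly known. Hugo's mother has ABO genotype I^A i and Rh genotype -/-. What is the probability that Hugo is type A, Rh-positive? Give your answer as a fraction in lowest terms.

Hugo's father's ABO genotype from I^A I^A × I^B i: 1/2 I^A I^B, 1/2 I^A i.
Crossing each possibility with the mother I^A i and summing P(type A): 1/2·1/2 + 1/2·3/4 = 5/8.
Similarly for Rh via the father's Rh distribution: P(Rh+) = 1/4.
Independent loci: 5/8 × 1/4 = 5/32.

5/32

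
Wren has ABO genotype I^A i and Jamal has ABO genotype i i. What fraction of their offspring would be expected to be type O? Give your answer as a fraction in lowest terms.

ABO cross I^A i × i i → offspring phenotypes: 1/2 O, 1/2 A.
So P(type O) = 1/2.

1/2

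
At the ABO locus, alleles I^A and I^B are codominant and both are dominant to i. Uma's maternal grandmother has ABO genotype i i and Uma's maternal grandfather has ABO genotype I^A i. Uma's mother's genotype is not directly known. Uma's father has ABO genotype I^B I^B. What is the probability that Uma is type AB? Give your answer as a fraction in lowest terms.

Uma's mother's ABO genotype from i i × I^A i: 1/2 I^A i, 1/2 i i.
Crossing each possibility with the father I^B I^B and summing P(type AB): 1/2·1/2 + 1/2·0 = 1/4.

1/4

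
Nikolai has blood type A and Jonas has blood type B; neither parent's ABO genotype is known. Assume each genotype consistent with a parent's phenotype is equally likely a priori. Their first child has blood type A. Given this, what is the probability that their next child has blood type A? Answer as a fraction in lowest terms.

5/12

Possible genotypes: Nikolai ∈ {AA, AO}; Jonas ∈ {BB, BO}.
Weight each parental genotype pair by prior × P(type-A child):
  AA × BO: posterior weight 2/3; P(next child type A) = 1/2.
  AO × BO: posterior weight 1/3; P(next child type A) = 1/4.
Weighted sum = 5/12.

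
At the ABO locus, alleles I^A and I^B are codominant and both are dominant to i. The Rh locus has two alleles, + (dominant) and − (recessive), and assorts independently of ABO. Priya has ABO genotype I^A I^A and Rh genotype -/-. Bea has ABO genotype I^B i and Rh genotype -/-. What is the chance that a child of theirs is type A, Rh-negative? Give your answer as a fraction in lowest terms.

ABO cross I^A I^A × I^B i → offspring phenotypes: 1/2 A, 1/2 AB.
Rh cross -/- × -/- → 1 Rh-.
Independent loci: P(type A, Rh-negative) = 1/2 × 1 = 1/2.

1/2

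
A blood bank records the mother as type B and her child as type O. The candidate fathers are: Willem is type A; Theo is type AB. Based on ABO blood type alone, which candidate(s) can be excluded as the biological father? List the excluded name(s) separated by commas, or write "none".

Theo

A candidate is excluded only if no genotype consistent with his phenotype could produce a type O child with a type B mother.
Theo (type AB): no genotype consistent with that phenotype can produce a type-O child with a type-B mother.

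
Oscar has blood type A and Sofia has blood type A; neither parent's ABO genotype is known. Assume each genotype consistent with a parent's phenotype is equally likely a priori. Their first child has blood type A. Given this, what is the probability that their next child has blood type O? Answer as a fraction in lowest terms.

Possible genotypes: Oscar ∈ {I^A I^A, I^A i}; Sofia ∈ {I^A I^A, I^A i}.
Weight each parental genotype pair by prior × P(type-A child):
  I^A I^A × I^A I^A: posterior weight 4/15; P(next child type O) = 0.
  I^A I^A × I^A i: posterior weight 4/15; P(next child type O) = 0.
  I^A i × I^A I^A: posterior weight 4/15; P(next child type O) = 0.
  I^A i × I^A i: posterior weight 1/5; P(next child type O) = 1/4.
Weighted sum = 1/20.

1/20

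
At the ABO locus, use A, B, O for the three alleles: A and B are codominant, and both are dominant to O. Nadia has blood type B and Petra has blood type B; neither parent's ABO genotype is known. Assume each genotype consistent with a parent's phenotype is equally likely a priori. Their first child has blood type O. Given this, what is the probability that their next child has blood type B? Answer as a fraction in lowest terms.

Possible genotypes: Nadia ∈ {BB, BO}; Petra ∈ {BB, BO}.
Weight each parental genotype pair by prior × P(type-O child):
  BO × BO: posterior weight 1; P(next child type B) = 3/4.
Weighted sum = 3/4.

3/4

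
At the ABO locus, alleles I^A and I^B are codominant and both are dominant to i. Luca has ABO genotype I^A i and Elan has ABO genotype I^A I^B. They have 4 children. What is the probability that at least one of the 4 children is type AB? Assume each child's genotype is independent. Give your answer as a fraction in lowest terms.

175/256

ABO cross I^A i × I^A I^B → 1/2 A, 1/4 B, 1/4 AB.
So P(type AB) = 1/4 per child.
P(none) = (3/4)^4 = 81/256; P(at least one) = 1 − 81/256 = 175/256.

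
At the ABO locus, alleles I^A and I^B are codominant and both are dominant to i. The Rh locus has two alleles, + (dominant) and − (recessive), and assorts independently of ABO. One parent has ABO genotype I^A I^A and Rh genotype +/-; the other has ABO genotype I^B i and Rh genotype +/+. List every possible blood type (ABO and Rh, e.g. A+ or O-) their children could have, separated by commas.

A+, AB+

Gametes from I^A I^A × I^B i give offspring ABO genotypes I^A I^B, I^A i, i.e. phenotypes A, AB.
Rh cross +/- × +/+ → phenotypes Rh+.
Combining independently: A+, AB+.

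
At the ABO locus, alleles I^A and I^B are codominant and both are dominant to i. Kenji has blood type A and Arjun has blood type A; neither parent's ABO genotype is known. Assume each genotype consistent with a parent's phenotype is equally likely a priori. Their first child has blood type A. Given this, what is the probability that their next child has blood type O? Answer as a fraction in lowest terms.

1/20

Possible genotypes: Kenji ∈ {I^A I^A, I^A i}; Arjun ∈ {I^A I^A, I^A i}.
Weight each parental genotype pair by prior × P(type-A child):
  I^A I^A × I^A I^A: posterior weight 4/15; P(next child type O) = 0.
  I^A I^A × I^A i: posterior weight 4/15; P(next child type O) = 0.
  I^A i × I^A I^A: posterior weight 4/15; P(next child type O) = 0.
  I^A i × I^A i: posterior weight 1/5; P(next child type O) = 1/4.
Weighted sum = 1/20.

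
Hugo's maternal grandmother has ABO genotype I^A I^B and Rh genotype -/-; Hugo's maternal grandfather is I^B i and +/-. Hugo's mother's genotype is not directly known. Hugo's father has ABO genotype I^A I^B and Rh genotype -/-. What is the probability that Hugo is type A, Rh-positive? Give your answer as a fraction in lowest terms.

Hugo's mother's ABO genotype from I^A I^B × I^B i: 1/4 I^A I^B, 1/4 I^A i, 1/4 I^B I^B, 1/4 I^B i.
Crossing each possibility with the father I^A I^B and summing P(type A): 1/4·1/4 + 1/4·1/2 + 1/4·0 + 1/4·1/4 = 1/4.
Similarly for Rh via the mother's Rh distribution: P(Rh+) = 1/4.
Independent loci: 1/4 × 1/4 = 1/16.

1/16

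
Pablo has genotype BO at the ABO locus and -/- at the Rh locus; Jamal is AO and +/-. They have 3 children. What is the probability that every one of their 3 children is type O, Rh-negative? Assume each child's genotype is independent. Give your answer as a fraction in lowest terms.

ABO cross BO × AO → 1/4 O, 1/4 A, 1/4 B, 1/4 AB.
Rh cross -/- × +/- → 1/2 Rh+, 1/2 Rh-; so P(type O, Rh-negative) = 1/4 × 1/2 = 1/8 per child.
All 3 independent: (1/8)^3 = 1/512.

1/512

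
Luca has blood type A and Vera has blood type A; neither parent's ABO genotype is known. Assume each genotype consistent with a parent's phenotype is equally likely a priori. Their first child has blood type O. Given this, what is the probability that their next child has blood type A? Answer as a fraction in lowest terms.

3/4

Possible genotypes: Luca ∈ {I^A I^A, I^A i}; Vera ∈ {I^A I^A, I^A i}.
Weight each parental genotype pair by prior × P(type-O child):
  I^A i × I^A i: posterior weight 1; P(next child type A) = 3/4.
Weighted sum = 3/4.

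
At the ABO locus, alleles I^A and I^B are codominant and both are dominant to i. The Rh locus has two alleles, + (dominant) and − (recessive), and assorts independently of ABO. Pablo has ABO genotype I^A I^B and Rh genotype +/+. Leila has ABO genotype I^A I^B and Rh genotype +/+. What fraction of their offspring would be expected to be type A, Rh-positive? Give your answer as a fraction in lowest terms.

ABO cross I^A I^B × I^A I^B → offspring phenotypes: 1/4 A, 1/4 B, 1/2 AB.
Rh cross +/+ × +/+ → 1 Rh+.
Independent loci: P(type A, Rh-positive) = 1/4 × 1 = 1/4.

1/4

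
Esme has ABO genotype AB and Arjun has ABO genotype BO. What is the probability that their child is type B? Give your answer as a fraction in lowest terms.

ABO cross AB × BO → offspring phenotypes: 1/4 A, 1/2 B, 1/4 AB.
So P(type B) = 1/2.

1/2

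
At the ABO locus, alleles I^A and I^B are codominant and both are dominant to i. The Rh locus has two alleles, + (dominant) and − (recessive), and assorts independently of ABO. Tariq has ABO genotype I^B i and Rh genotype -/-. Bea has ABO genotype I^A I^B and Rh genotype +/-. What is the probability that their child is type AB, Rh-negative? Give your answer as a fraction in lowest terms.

1/8

ABO cross I^B i × I^A I^B → offspring phenotypes: 1/4 A, 1/2 B, 1/4 AB.
Rh cross -/- × +/- → 1/2 Rh+, 1/2 Rh-.
Independent loci: P(type AB, Rh-negative) = 1/4 × 1/2 = 1/8.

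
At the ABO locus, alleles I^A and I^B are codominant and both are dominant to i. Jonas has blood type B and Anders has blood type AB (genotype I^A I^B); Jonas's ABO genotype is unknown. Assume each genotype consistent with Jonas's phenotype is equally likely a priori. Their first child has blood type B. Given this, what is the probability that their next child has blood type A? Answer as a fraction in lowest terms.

Possible genotypes: Jonas ∈ {I^B I^B, I^B i}; Anders ∈ {I^A I^B}.
Weight each parental genotype pair by prior × P(type-B child):
  I^B I^B × I^A I^B: posterior weight 1/2; P(next child type A) = 0.
  I^B i × I^A I^B: posterior weight 1/2; P(next child type A) = 1/4.
Weighted sum = 1/8.

1/8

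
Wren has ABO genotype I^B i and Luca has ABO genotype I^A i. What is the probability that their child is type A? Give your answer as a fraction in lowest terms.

ABO cross I^B i × I^A i → offspring phenotypes: 1/4 O, 1/4 A, 1/4 B, 1/4 AB.
So P(type A) = 1/4.

1/4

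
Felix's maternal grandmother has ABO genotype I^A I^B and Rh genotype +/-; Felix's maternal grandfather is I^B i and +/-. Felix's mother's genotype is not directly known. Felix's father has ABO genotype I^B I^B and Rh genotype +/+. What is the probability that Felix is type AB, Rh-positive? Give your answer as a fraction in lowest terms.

1/4

Felix's mother's ABO genotype from I^A I^B × I^B i: 1/4 I^A I^B, 1/4 I^A i, 1/4 I^B I^B, 1/4 I^B i.
Crossing each possibility with the father I^B I^B and summing P(type AB): 1/4·1/2 + 1/4·1/2 + 1/4·0 + 1/4·0 = 1/4.
Similarly for Rh via the mother's Rh distribution: P(Rh+) = 1.
Independent loci: 1/4 × 1 = 1/4.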